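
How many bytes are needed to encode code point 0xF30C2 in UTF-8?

U+F30C2 = 0xF30C2. UTF-8 uses 1 byte below 0x80, 2 below 0x800, 3 below 0x10000, 4 up to 0x10FFFF. 0xF30C2 is in U+10000–U+10FFFF → 4 bytes.

4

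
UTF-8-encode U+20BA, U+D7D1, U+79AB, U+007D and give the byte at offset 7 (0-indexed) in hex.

U+20BA → 3-byte form E2 82 BA at offsets 0–2.
U+D7D1 → 3-byte form ED 9F 91 at offsets 3–5.
U+79AB → 3-byte form E7 A6 AB at offsets 6–8.
Offset 7 falls in char 3's range; it's byte 2 of E7 A6 AB = 0xA6.

0xA6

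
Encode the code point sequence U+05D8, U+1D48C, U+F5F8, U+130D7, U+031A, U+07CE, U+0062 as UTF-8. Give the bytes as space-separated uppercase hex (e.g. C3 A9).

D7 98 F0 9D 92 8C EF 97 B8 F0 93 83 97 CC 9A DF 8E 62

U+05D8: 2-byte form → D7 98.
U+1D48C: 4-byte form → F0 9D 92 8C.
U+F5F8: 3-byte form → EF 97 B8.
U+130D7: 4-byte form → F0 93 83 97.
U+031A: 2-byte form → CC 9A.
U+07CE: 2-byte form → DF 8E.
U+0062: 1-byte form → 62.
Concatenated (18 bytes): D7 98 F0 9D 92 8C EF 97 B8 F0 93 83 97 CC 9A DF 8E 62.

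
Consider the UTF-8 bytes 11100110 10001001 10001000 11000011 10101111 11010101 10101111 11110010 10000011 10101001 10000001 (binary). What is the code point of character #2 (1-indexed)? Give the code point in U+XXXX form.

U+00EF

Offset 0: leading byte 0xE6 = 11100110 → 3-byte char #1 = E6 89 88.
Offset 3: leading byte 0xC3 = 11000011 → 2-byte char #2 = C3 AF.
Leading byte 0xC3 = 11000011 matches 110xxxxx → 2-byte sequence.
Byte 1: 0xC3 = 11000011, payload 00011 (5 bits).
Byte 2: 0xAF = 10101111 (10xxxxxx ✓), payload 101111.
Concatenate: 00011101111 = 0xEF (11 bits → U+00EF).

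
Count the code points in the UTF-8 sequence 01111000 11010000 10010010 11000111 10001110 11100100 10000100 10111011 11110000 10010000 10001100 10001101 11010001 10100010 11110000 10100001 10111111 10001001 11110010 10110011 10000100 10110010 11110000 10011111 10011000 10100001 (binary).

Byte at offset 0: 0x78 = 01111000 → 1-byte char (#1). Advance 1.
Byte at offset 1: 0xD0 = 11010000 → 2-byte char (#2). Advance 2.
Byte at offset 3: 0xC7 = 11000111 → 2-byte char (#3). Advance 2.
Byte at offset 5: 0xE4 = 11100100 → 3-byte char (#4). Advance 3.
Byte at offset 8: 0xF0 = 11110000 → 4-byte char (#5). Advance 4.
Byte at offset 12: 0xD1 = 11010001 → 2-byte char (#6). Advance 2.
Byte at offset 14: 0xF0 = 11110000 → 4-byte char (#7). Advance 4.
Byte at offset 18: 0xF2 = 11110010 → 4-byte char (#8). Advance 4.
Byte at offset 22: 0xF0 = 11110000 → 4-byte char (#9). Advance 4.
Reached end at offset 26 after 9 code points.

9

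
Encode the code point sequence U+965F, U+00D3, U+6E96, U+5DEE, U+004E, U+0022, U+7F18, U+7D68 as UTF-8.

E9 99 9F C3 93 E6 BA 96 E5 B7 AE 4E 22 E7 BC 98 E7 B5 A8

U+965F: 3-byte form → E9 99 9F.
U+00D3: 2-byte form → C3 93.
U+6E96: 3-byte form → E6 BA 96.
U+5DEE: 3-byte form → E5 B7 AE.
U+004E: 1-byte form → 4E.
U+0022: 1-byte form → 22.
U+7F18: 3-byte form → E7 BC 98.
U+7D68: 3-byte form → E7 B5 A8.
Concatenated (19 bytes): E9 99 9F C3 93 E6 BA 96 E5 B7 AE 4E 22 E7 BC 98 E7 B5 A8.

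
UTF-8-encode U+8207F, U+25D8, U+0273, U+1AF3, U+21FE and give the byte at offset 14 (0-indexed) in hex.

0xBE

U+8207F → 4-byte form F2 82 81 BF at offsets 0–3.
U+25D8 → 3-byte form E2 97 98 at offsets 4–6.
U+0273 → 2-byte form C9 B3 at offsets 7–8.
U+1AF3 → 3-byte form E1 AB B3 at offsets 9–11.
U+21FE → 3-byte form E2 87 BE at offsets 12–14.
Offset 14 falls in char 5's range; it's byte 3 of E2 87 BE = 0xBE.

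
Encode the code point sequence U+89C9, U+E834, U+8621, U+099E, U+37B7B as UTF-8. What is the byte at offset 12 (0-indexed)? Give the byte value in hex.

U+89C9 → 3-byte form E8 A7 89 at offsets 0–2.
U+E834 → 3-byte form EE A0 B4 at offsets 3–5.
U+8621 → 3-byte form E8 98 A1 at offsets 6–8.
U+099E → 3-byte form E0 A6 9E at offsets 9–11.
U+37B7B → 4-byte form F0 B7 AD BB at offsets 12–15.
Offset 12 falls in char 5's range; it's byte 1 of F0 B7 AD BB = 0xF0.

0xF0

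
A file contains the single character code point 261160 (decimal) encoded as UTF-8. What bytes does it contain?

F0 BF B0 A8

U+3FC28 = 0x3FC28 = 261160 decimal. In range U+10000–U+10FFFF → 4-byte form: 11110xxx 10xxxxxx 10xxxxxx 10xxxxxx.
Binary (21 bits): 000111111110000101000.
Split 3+6+6+6: 000 | 111111 | 110000 | 101000.
Byte 1: 11110000 = 0xF0.
Byte 2: 10111111 = 0xBF.
Byte 3: 10110000 = 0xB0.
Byte 4: 10101000 = 0xA8.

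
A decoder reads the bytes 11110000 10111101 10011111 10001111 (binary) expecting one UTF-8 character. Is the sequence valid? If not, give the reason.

valid

Leading byte 0xF0 = 11110000 → 4-byte form.
Continuation bytes 0xBD=10111101, 0x9F=10011111, 0x8F=10001111 all match 10xxxxxx.
Decoded value 0x3D7CF is ≥ 0x10000 (shortest form) and not a surrogate.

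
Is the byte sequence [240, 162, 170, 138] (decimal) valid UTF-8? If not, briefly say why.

valid

Leading byte 0xF0 = 11110000 → 4-byte form.
Continuation bytes 0xA2=10100010, 0xAA=10101010, 0x8A=10001010 all match 10xxxxxx.
Decoded value 0x22A8A is ≥ 0x10000 (shortest form) and not a surrogate.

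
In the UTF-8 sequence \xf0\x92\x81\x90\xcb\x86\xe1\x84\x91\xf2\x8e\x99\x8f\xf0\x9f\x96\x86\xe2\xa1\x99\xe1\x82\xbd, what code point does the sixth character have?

U+2859

Offset 0: leading byte 0xF0 = 11110000 → 4-byte char #1 = F0 92 81 90.
Offset 4: leading byte 0xCB = 11001011 → 2-byte char #2 = CB 86.
Offset 6: leading byte 0xE1 = 11100001 → 3-byte char #3 = E1 84 91.
Offset 9: leading byte 0xF2 = 11110010 → 4-byte char #4 = F2 8E 99 8F.
Offset 13: leading byte 0xF0 = 11110000 → 4-byte char #5 = F0 9F 96 86.
Offset 17: leading byte 0xE2 = 11100010 → 3-byte char #6 = E2 A1 99.
Leading byte 0xE2 = 11100010 matches 1110xxxx → 3-byte sequence.
Byte 1: 0xE2 = 11100010, payload 0010 (4 bits).
Byte 2: 0xA1 = 10100001 (10xxxxxx ✓), payload 100001.
Byte 3: 0x99 = 10011001 (10xxxxxx ✓), payload 011001.
Concatenate: 0010100001011001 = 0x2859 (16 bits → U+2859).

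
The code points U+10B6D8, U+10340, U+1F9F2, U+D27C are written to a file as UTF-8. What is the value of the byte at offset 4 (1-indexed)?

0x98

1-indexed offset 4 is 0-indexed offset 3.
U+10B6D8 → 4-byte form F4 8B 9B 98 at offsets 0–3.
Offset 3 falls in char 1's range; it's byte 4 of F4 8B 9B 98 = 0x98.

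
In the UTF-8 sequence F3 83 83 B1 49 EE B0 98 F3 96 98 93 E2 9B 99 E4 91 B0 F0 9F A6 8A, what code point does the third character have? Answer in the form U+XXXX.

Offset 0: leading byte 0xF3 = 11110011 → 4-byte char #1 = F3 83 83 B1.
Offset 4: leading byte 0x49 = 01001001 → 1-byte char #2 = 49.
Offset 5: leading byte 0xEE = 11101110 → 3-byte char #3 = EE B0 98.
Leading byte 0xEE = 11101110 matches 1110xxxx → 3-byte sequence.
Byte 1: 0xEE = 11101110, payload 1110 (4 bits).
Byte 2: 0xB0 = 10110000 (10xxxxxx ✓), payload 110000.
Byte 3: 0x98 = 10011000 (10xxxxxx ✓), payload 011000.
Concatenate: 1110110000011000 = 0xEC18 (16 bits → U+EC18).

U+EC18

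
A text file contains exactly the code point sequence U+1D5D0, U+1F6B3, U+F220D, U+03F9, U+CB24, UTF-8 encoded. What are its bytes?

U+1D5D0: 4-byte form → F0 9D 97 90.
U+1F6B3: 4-byte form → F0 9F 9A B3.
U+F220D: 4-byte form → F3 B2 88 8D.
U+03F9: 2-byte form → CF B9.
U+CB24: 3-byte form → EC AC A4.
Concatenated (17 bytes): F0 9D 97 90 F0 9F 9A B3 F3 B2 88 8D CF B9 EC AC A4.

F0 9D 97 90 F0 9F 9A B3 F3 B2 88 8D CF B9 EC AC A4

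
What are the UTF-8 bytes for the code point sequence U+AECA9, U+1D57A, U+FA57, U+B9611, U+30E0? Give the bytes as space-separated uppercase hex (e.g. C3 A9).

U+AECA9: 4-byte form → F2 AE B2 A9.
U+1D57A: 4-byte form → F0 9D 95 BA.
U+FA57: 3-byte form → EF A9 97.
U+B9611: 4-byte form → F2 B9 98 91.
U+30E0: 3-byte form → E3 83 A0.
Concatenated (18 bytes): F2 AE B2 A9 F0 9D 95 BA EF A9 97 F2 B9 98 91 E3 83 A0.

F2 AE B2 A9 F0 9D 95 BA EF A9 97 F2 B9 98 91 E3 83 A0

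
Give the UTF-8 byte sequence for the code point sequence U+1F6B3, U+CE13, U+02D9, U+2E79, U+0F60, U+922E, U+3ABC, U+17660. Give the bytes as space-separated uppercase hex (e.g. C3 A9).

U+1F6B3: 4-byte form → F0 9F 9A B3.
U+CE13: 3-byte form → EC B8 93.
U+02D9: 2-byte form → CB 99.
U+2E79: 3-byte form → E2 B9 B9.
U+0F60: 3-byte form → E0 BD A0.
U+922E: 3-byte form → E9 88 AE.
U+3ABC: 3-byte form → E3 AA BC.
U+17660: 4-byte form → F0 97 99 A0.
Concatenated (25 bytes): F0 9F 9A B3 EC B8 93 CB 99 E2 B9 B9 E0 BD A0 E9 88 AE E3 AA BC F0 97 99 A0.

F0 9F 9A B3 EC B8 93 CB 99 E2 B9 B9 E0 BD A0 E9 88 AE E3 AA BC F0 97 99 A0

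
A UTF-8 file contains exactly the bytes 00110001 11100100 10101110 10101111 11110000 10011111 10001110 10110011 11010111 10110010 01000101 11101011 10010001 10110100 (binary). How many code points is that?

Byte at offset 0: 0x31 = 00110001 → 1-byte char (#1). Advance 1.
Byte at offset 1: 0xE4 = 11100100 → 3-byte char (#2). Advance 3.
Byte at offset 4: 0xF0 = 11110000 → 4-byte char (#3). Advance 4.
Byte at offset 8: 0xD7 = 11010111 → 2-byte char (#4). Advance 2.
Byte at offset 10: 0x45 = 01000101 → 1-byte char (#5). Advance 1.
Byte at offset 11: 0xEB = 11101011 → 3-byte char (#6). Advance 3.
Reached end at offset 14 after 6 code points.

6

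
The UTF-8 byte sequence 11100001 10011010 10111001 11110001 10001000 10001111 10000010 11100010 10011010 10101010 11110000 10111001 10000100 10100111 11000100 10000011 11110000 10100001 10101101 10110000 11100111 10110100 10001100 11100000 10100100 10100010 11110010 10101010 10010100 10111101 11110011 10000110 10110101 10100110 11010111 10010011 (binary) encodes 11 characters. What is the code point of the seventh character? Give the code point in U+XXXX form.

Offset 0: leading byte 0xE1 = 11100001 → 3-byte char #1 = E1 9A B9.
Offset 3: leading byte 0xF1 = 11110001 → 4-byte char #2 = F1 88 8F 82.
Offset 7: leading byte 0xE2 = 11100010 → 3-byte char #3 = E2 9A AA.
Offset 10: leading byte 0xF0 = 11110000 → 4-byte char #4 = F0 B9 84 A7.
Offset 14: leading byte 0xC4 = 11000100 → 2-byte char #5 = C4 83.
Offset 16: leading byte 0xF0 = 11110000 → 4-byte char #6 = F0 A1 AD B0.
Offset 20: leading byte 0xE7 = 11100111 → 3-byte char #7 = E7 B4 8C.
Leading byte 0xE7 = 11100111 matches 1110xxxx → 3-byte sequence.
Byte 1: 0xE7 = 11100111, payload 0111 (4 bits).
Byte 2: 0xB4 = 10110100 (10xxxxxx ✓), payload 110100.
Byte 3: 0x8C = 10001100 (10xxxxxx ✓), payload 001100.
Concatenate: 0111110100001100 = 0x7D0C (16 bits → U+7D0C).

U+7D0C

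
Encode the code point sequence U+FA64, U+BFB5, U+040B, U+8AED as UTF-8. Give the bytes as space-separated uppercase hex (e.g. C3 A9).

EF A9 A4 EB BE B5 D0 8B E8 AB AD

U+FA64: 3-byte form → EF A9 A4.
U+BFB5: 3-byte form → EB BE B5.
U+040B: 2-byte form → D0 8B.
U+8AED: 3-byte form → E8 AB AD.
Concatenated (11 bytes): EF A9 A4 EB BE B5 D0 8B E8 AB AD.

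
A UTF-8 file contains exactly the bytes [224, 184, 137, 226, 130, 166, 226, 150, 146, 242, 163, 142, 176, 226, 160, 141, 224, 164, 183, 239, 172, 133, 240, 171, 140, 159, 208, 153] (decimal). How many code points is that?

9

Byte at offset 0: 0xE0 = 11100000 → 3-byte char (#1). Advance 3.
Byte at offset 3: 0xE2 = 11100010 → 3-byte char (#2). Advance 3.
Byte at offset 6: 0xE2 = 11100010 → 3-byte char (#3). Advance 3.
Byte at offset 9: 0xF2 = 11110010 → 4-byte char (#4). Advance 4.
Byte at offset 13: 0xE2 = 11100010 → 3-byte char (#5). Advance 3.
Byte at offset 16: 0xE0 = 11100000 → 3-byte char (#6). Advance 3.
Byte at offset 19: 0xEF = 11101111 → 3-byte char (#7). Advance 3.
Byte at offset 22: 0xF0 = 11110000 → 4-byte char (#8). Advance 4.
Byte at offset 26: 0xD0 = 11010000 → 2-byte char (#9). Advance 2.
Reached end at offset 28 after 9 code points.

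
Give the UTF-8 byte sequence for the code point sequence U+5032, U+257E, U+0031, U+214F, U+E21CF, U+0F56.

E5 80 B2 E2 95 BE 31 E2 85 8F F3 A2 87 8F E0 BD 96

U+5032: 3-byte form → E5 80 B2.
U+257E: 3-byte form → E2 95 BE.
U+0031: 1-byte form → 31.
U+214F: 3-byte form → E2 85 8F.
U+E21CF: 4-byte form → F3 A2 87 8F.
U+0F56: 3-byte form → E0 BD 96.
Concatenated (17 bytes): E5 80 B2 E2 95 BE 31 E2 85 8F F3 A2 87 8F E0 BD 96.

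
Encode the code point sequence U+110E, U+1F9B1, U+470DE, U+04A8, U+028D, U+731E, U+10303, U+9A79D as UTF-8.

E1 84 8E F0 9F A6 B1 F1 87 83 9E D2 A8 CA 8D E7 8C 9E F0 90 8C 83 F2 9A 9E 9D

U+110E: 3-byte form → E1 84 8E.
U+1F9B1: 4-byte form → F0 9F A6 B1.
U+470DE: 4-byte form → F1 87 83 9E.
U+04A8: 2-byte form → D2 A8.
U+028D: 2-byte form → CA 8D.
U+731E: 3-byte form → E7 8C 9E.
U+10303: 4-byte form → F0 90 8C 83.
U+9A79D: 4-byte form → F2 9A 9E 9D.
Concatenated (26 bytes): E1 84 8E F0 9F A6 B1 F1 87 83 9E D2 A8 CA 8D E7 8C 9E F0 90 8C 83 F2 9A 9E 9D.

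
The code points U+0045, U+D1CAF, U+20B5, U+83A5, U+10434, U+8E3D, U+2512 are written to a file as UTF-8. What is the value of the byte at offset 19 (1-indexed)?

0xE2

1-indexed offset 19 is 0-indexed offset 18.
U+0045 → 1-byte form 45 at offsets 0–0.
U+D1CAF → 4-byte form F3 91 B2 AF at offsets 1–4.
U+20B5 → 3-byte form E2 82 B5 at offsets 5–7.
U+83A5 → 3-byte form E8 8E A5 at offsets 8–10.
U+10434 → 4-byte form F0 90 90 B4 at offsets 11–14.
U+8E3D → 3-byte form E8 B8 BD at offsets 15–17.
U+2512 → 3-byte form E2 94 92 at offsets 18–20.
Offset 18 falls in char 7's range; it's byte 1 of E2 94 92 = 0xE2.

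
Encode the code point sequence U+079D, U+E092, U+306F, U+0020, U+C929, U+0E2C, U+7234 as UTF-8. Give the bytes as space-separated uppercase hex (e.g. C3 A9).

DE 9D EE 82 92 E3 81 AF 20 EC A4 A9 E0 B8 AC E7 88 B4

U+079D: 2-byte form → DE 9D.
U+E092: 3-byte form → EE 82 92.
U+306F: 3-byte form → E3 81 AF.
U+0020: 1-byte form → 20.
U+C929: 3-byte form → EC A4 A9.
U+0E2C: 3-byte form → E0 B8 AC.
U+7234: 3-byte form → E7 88 B4.
Concatenated (18 bytes): DE 9D EE 82 92 E3 81 AF 20 EC A4 A9 E0 B8 AC E7 88 B4.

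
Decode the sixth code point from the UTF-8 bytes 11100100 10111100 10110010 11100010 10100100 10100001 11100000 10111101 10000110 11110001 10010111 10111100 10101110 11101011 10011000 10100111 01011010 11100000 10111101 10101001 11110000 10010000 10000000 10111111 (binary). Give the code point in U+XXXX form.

U+005A

Offset 0: leading byte 0xE4 = 11100100 → 3-byte char #1 = E4 BC B2.
Offset 3: leading byte 0xE2 = 11100010 → 3-byte char #2 = E2 A4 A1.
Offset 6: leading byte 0xE0 = 11100000 → 3-byte char #3 = E0 BD 86.
Offset 9: leading byte 0xF1 = 11110001 → 4-byte char #4 = F1 97 BC AE.
Offset 13: leading byte 0xEB = 11101011 → 3-byte char #5 = EB 98 A7.
Offset 16: leading byte 0x5A = 01011010 → 1-byte char #6 = 5A.
Leading byte 0x5A = 01011010 matches 0xxxxxxx → 1-byte sequence.
Byte 1: 0x5A = 01011010, payload 1011010 (7 bits).
Concatenate: 1011010 = 0x5A (7 bits → U+005A).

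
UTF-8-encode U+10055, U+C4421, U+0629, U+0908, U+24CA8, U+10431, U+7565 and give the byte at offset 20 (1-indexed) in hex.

1-indexed offset 20 is 0-indexed offset 19.
U+10055 → 4-byte form F0 90 81 95 at offsets 0–3.
U+C4421 → 4-byte form F3 84 90 A1 at offsets 4–7.
U+0629 → 2-byte form D8 A9 at offsets 8–9.
U+0908 → 3-byte form E0 A4 88 at offsets 10–12.
U+24CA8 → 4-byte form F0 A4 B2 A8 at offsets 13–16.
U+10431 → 4-byte form F0 90 90 B1 at offsets 17–20.
Offset 19 falls in char 6's range; it's byte 3 of F0 90 90 B1 = 0x90.

0x90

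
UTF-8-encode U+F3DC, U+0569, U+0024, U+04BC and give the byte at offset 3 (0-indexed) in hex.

U+F3DC → 3-byte form EF 8F 9C at offsets 0–2.
U+0569 → 2-byte form D5 A9 at offsets 3–4.
Offset 3 falls in char 2's range; it's byte 1 of D5 A9 = 0xD5.

0xD5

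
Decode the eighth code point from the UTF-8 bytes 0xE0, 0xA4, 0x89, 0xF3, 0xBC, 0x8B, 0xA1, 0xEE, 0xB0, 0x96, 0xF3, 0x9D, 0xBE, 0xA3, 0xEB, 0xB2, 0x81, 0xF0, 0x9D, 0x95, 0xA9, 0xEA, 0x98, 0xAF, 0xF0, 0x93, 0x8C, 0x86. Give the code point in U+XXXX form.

U+13306

Offset 0: leading byte 0xE0 = 11100000 → 3-byte char #1 = E0 A4 89.
Offset 3: leading byte 0xF3 = 11110011 → 4-byte char #2 = F3 BC 8B A1.
Offset 7: leading byte 0xEE = 11101110 → 3-byte char #3 = EE B0 96.
Offset 10: leading byte 0xF3 = 11110011 → 4-byte char #4 = F3 9D BE A3.
Offset 14: leading byte 0xEB = 11101011 → 3-byte char #5 = EB B2 81.
Offset 17: leading byte 0xF0 = 11110000 → 4-byte char #6 = F0 9D 95 A9.
Offset 21: leading byte 0xEA = 11101010 → 3-byte char #7 = EA 98 AF.
Offset 24: leading byte 0xF0 = 11110000 → 4-byte char #8 = F0 93 8C 86.
Leading byte 0xF0 = 11110000 matches 11110xxx → 4-byte sequence.
Byte 1: 0xF0 = 11110000, payload 000 (3 bits).
Byte 2: 0x93 = 10010011 (10xxxxxx ✓), payload 010011.
Byte 3: 0x8C = 10001100 (10xxxxxx ✓), payload 001100.
Byte 4: 0x86 = 10000110 (10xxxxxx ✓), payload 000110.
Concatenate: 000010011001100000110 = 0x13306 (21 bits → U+13306).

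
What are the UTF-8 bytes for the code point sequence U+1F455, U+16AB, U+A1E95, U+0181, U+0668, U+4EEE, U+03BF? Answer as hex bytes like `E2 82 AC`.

F0 9F 91 95 E1 9A AB F2 A1 BA 95 C6 81 D9 A8 E4 BB AE CE BF

U+1F455: 4-byte form → F0 9F 91 95.
U+16AB: 3-byte form → E1 9A AB.
U+A1E95: 4-byte form → F2 A1 BA 95.
U+0181: 2-byte form → C6 81.
U+0668: 2-byte form → D9 A8.
U+4EEE: 3-byte form → E4 BB AE.
U+03BF: 2-byte form → CE BF.
Concatenated (20 bytes): F0 9F 91 95 E1 9A AB F2 A1 BA 95 C6 81 D9 A8 E4 BB AE CE BF.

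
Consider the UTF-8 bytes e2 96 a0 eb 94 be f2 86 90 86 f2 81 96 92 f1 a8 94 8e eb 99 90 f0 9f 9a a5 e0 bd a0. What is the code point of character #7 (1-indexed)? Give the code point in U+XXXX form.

Offset 0: leading byte 0xE2 = 11100010 → 3-byte char #1 = E2 96 A0.
Offset 3: leading byte 0xEB = 11101011 → 3-byte char #2 = EB 94 BE.
Offset 6: leading byte 0xF2 = 11110010 → 4-byte char #3 = F2 86 90 86.
Offset 10: leading byte 0xF2 = 11110010 → 4-byte char #4 = F2 81 96 92.
Offset 14: leading byte 0xF1 = 11110001 → 4-byte char #5 = F1 A8 94 8E.
Offset 18: leading byte 0xEB = 11101011 → 3-byte char #6 = EB 99 90.
Offset 21: leading byte 0xF0 = 11110000 → 4-byte char #7 = F0 9F 9A A5.
Leading byte 0xF0 = 11110000 matches 11110xxx → 4-byte sequence.
Byte 1: 0xF0 = 11110000, payload 000 (3 bits).
Byte 2: 0x9F = 10011111 (10xxxxxx ✓), payload 011111.
Byte 3: 0x9A = 10011010 (10xxxxxx ✓), payload 011010.
Byte 4: 0xA5 = 10100101 (10xxxxxx ✓), payload 100101.
Concatenate: 000011111011010100101 = 0x1F6A5 (21 bits → U+1F6A5).

U+1F6A5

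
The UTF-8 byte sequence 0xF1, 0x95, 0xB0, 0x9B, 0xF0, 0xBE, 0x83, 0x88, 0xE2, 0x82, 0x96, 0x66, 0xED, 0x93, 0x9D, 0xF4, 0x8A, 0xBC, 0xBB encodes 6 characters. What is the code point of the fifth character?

U+D4DD

Offset 0: leading byte 0xF1 = 11110001 → 4-byte char #1 = F1 95 B0 9B.
Offset 4: leading byte 0xF0 = 11110000 → 4-byte char #2 = F0 BE 83 88.
Offset 8: leading byte 0xE2 = 11100010 → 3-byte char #3 = E2 82 96.
Offset 11: leading byte 0x66 = 01100110 → 1-byte char #4 = 66.
Offset 12: leading byte 0xED = 11101101 → 3-byte char #5 = ED 93 9D.
Leading byte 0xED = 11101101 matches 1110xxxx → 3-byte sequence.
Byte 1: 0xED = 11101101, payload 1101 (4 bits).
Byte 2: 0x93 = 10010011 (10xxxxxx ✓), payload 010011.
Byte 3: 0x9D = 10011101 (10xxxxxx ✓), payload 011101.
Concatenate: 1101010011011101 = 0xD4DD (16 bits → U+D4DD).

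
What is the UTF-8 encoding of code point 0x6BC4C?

U+6BC4C = 0x6BC4C = 441420 decimal. In range U+10000–U+10FFFF → 4-byte form: 11110xxx 10xxxxxx 10xxxxxx 10xxxxxx.
Binary (21 bits): 001101011110001001100.
Split 3+6+6+6: 001 | 101011 | 110001 | 001100.
Byte 1: 11110001 = 0xF1.
Byte 2: 10101011 = 0xAB.
Byte 3: 10110001 = 0xB1.
Byte 4: 10001100 = 0x8C.

F1 AB B1 8C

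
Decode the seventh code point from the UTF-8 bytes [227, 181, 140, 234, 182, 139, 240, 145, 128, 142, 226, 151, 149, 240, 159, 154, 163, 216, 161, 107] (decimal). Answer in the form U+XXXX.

Offset 0: leading byte 0xE3 = 11100011 → 3-byte char #1 = E3 B5 8C.
Offset 3: leading byte 0xEA = 11101010 → 3-byte char #2 = EA B6 8B.
Offset 6: leading byte 0xF0 = 11110000 → 4-byte char #3 = F0 91 80 8E.
Offset 10: leading byte 0xE2 = 11100010 → 3-byte char #4 = E2 97 95.
Offset 13: leading byte 0xF0 = 11110000 → 4-byte char #5 = F0 9F 9A A3.
Offset 17: leading byte 0xD8 = 11011000 → 2-byte char #6 = D8 A1.
Offset 19: leading byte 0x6B = 01101011 → 1-byte char #7 = 6B.
Leading byte 0x6B = 01101011 matches 0xxxxxxx → 1-byte sequence.
Byte 1: 0x6B = 01101011, payload 1101011 (7 bits).
Concatenate: 1101011 = 0x6B (7 bits → U+006B).

U+006B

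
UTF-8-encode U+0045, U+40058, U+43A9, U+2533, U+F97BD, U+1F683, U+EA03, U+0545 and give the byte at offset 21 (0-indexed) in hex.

0x83

U+0045 → 1-byte form 45 at offsets 0–0.
U+40058 → 4-byte form F1 80 81 98 at offsets 1–4.
U+43A9 → 3-byte form E4 8E A9 at offsets 5–7.
U+2533 → 3-byte form E2 94 B3 at offsets 8–10.
U+F97BD → 4-byte form F3 B9 9E BD at offsets 11–14.
U+1F683 → 4-byte form F0 9F 9A 83 at offsets 15–18.
U+EA03 → 3-byte form EE A8 83 at offsets 19–21.
Offset 21 falls in char 7's range; it's byte 3 of EE A8 83 = 0x83.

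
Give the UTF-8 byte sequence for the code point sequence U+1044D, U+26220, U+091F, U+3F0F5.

F0 90 91 8D F0 A6 88 A0 E0 A4 9F F0 BF 83 B5

U+1044D: 4-byte form → F0 90 91 8D.
U+26220: 4-byte form → F0 A6 88 A0.
U+091F: 3-byte form → E0 A4 9F.
U+3F0F5: 4-byte form → F0 BF 83 B5.
Concatenated (15 bytes): F0 90 91 8D F0 A6 88 A0 E0 A4 9F F0 BF 83 B5.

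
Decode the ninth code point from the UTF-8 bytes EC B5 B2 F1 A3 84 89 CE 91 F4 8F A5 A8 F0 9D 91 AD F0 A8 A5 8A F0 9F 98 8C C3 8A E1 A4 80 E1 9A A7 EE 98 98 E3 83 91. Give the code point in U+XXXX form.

Offset 0: leading byte 0xEC = 11101100 → 3-byte char #1 = EC B5 B2.
Offset 3: leading byte 0xF1 = 11110001 → 4-byte char #2 = F1 A3 84 89.
Offset 7: leading byte 0xCE = 11001110 → 2-byte char #3 = CE 91.
Offset 9: leading byte 0xF4 = 11110100 → 4-byte char #4 = F4 8F A5 A8.
Offset 13: leading byte 0xF0 = 11110000 → 4-byte char #5 = F0 9D 91 AD.
Offset 17: leading byte 0xF0 = 11110000 → 4-byte char #6 = F0 A8 A5 8A.
Offset 21: leading byte 0xF0 = 11110000 → 4-byte char #7 = F0 9F 98 8C.
Offset 25: leading byte 0xC3 = 11000011 → 2-byte char #8 = C3 8A.
Offset 27: leading byte 0xE1 = 11100001 → 3-byte char #9 = E1 A4 80.
Leading byte 0xE1 = 11100001 matches 1110xxxx → 3-byte sequence.
Byte 1: 0xE1 = 11100001, payload 0001 (4 bits).
Byte 2: 0xA4 = 10100100 (10xxxxxx ✓), payload 100100.
Byte 3: 0x80 = 10000000 (10xxxxxx ✓), payload 000000.
Concatenate: 0001100100000000 = 0x1900 (16 bits → U+1900).

U+1900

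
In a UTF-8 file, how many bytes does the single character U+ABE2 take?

3

U+ABE2 = 0xABE2. UTF-8 uses 1 byte below 0x80, 2 below 0x800, 3 below 0x10000, 4 up to 0x10FFFF. 0xABE2 is in U+0800–U+FFFF → 3 bytes.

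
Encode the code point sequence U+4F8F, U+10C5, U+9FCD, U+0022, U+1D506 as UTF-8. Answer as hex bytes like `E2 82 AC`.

U+4F8F: 3-byte form → E4 BE 8F.
U+10C5: 3-byte form → E1 83 85.
U+9FCD: 3-byte form → E9 BF 8D.
U+0022: 1-byte form → 22.
U+1D506: 4-byte form → F0 9D 94 86.
Concatenated (14 bytes): E4 BE 8F E1 83 85 E9 BF 8D 22 F0 9D 94 86.

E4 BE 8F E1 83 85 E9 BF 8D 22 F0 9D 94 86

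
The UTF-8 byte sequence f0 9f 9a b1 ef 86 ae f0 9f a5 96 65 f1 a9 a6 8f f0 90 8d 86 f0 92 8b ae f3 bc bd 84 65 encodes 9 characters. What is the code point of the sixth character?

Offset 0: leading byte 0xF0 = 11110000 → 4-byte char #1 = F0 9F 9A B1.
Offset 4: leading byte 0xEF = 11101111 → 3-byte char #2 = EF 86 AE.
Offset 7: leading byte 0xF0 = 11110000 → 4-byte char #3 = F0 9F A5 96.
Offset 11: leading byte 0x65 = 01100101 → 1-byte char #4 = 65.
Offset 12: leading byte 0xF1 = 11110001 → 4-byte char #5 = F1 A9 A6 8F.
Offset 16: leading byte 0xF0 = 11110000 → 4-byte char #6 = F0 90 8D 86.
Leading byte 0xF0 = 11110000 matches 11110xxx → 4-byte sequence.
Byte 1: 0xF0 = 11110000, payload 000 (3 bits).
Byte 2: 0x90 = 10010000 (10xxxxxx ✓), payload 010000.
Byte 3: 0x8D = 10001101 (10xxxxxx ✓), payload 001101.
Byte 4: 0x86 = 10000110 (10xxxxxx ✓), payload 000110.
Concatenate: 000010000001101000110 = 0x10346 (21 bits → U+10346).

U+10346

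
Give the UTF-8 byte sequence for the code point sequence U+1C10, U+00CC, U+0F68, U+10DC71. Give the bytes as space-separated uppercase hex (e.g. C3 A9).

U+1C10: 3-byte form → E1 B0 90.
U+00CC: 2-byte form → C3 8C.
U+0F68: 3-byte form → E0 BD A8.
U+10DC71: 4-byte form → F4 8D B1 B1.
Concatenated (12 bytes): E1 B0 90 C3 8C E0 BD A8 F4 8D B1 B1.

E1 B0 90 C3 8C E0 BD A8 F4 8D B1 B1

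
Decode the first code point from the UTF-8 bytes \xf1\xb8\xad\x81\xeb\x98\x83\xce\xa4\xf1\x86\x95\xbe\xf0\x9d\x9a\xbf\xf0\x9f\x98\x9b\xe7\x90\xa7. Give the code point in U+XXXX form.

U+78B41

Offset 0: leading byte 0xF1 = 11110001 → 4-byte char #1 = F1 B8 AD 81.
Leading byte 0xF1 = 11110001 matches 11110xxx → 4-byte sequence.
Byte 1: 0xF1 = 11110001, payload 001 (3 bits).
Byte 2: 0xB8 = 10111000 (10xxxxxx ✓), payload 111000.
Byte 3: 0xAD = 10101101 (10xxxxxx ✓), payload 101101.
Byte 4: 0x81 = 10000001 (10xxxxxx ✓), payload 000001.
Concatenate: 001111000101101000001 = 0x78B41 (21 bits → U+78B41).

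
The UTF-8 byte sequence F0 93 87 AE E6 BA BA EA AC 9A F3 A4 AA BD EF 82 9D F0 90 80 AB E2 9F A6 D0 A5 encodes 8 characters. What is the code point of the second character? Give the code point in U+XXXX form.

U+6EBA

Offset 0: leading byte 0xF0 = 11110000 → 4-byte char #1 = F0 93 87 AE.
Offset 4: leading byte 0xE6 = 11100110 → 3-byte char #2 = E6 BA BA.
Leading byte 0xE6 = 11100110 matches 1110xxxx → 3-byte sequence.
Byte 1: 0xE6 = 11100110, payload 0110 (4 bits).
Byte 2: 0xBA = 10111010 (10xxxxxx ✓), payload 111010.
Byte 3: 0xBA = 10111010 (10xxxxxx ✓), payload 111010.
Concatenate: 0110111010111010 = 0x6EBA (16 bits → U+6EBA).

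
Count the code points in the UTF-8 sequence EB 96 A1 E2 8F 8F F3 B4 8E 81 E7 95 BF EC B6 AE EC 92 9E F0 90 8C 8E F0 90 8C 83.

Byte at offset 0: 0xEB = 11101011 → 3-byte char (#1). Advance 3.
Byte at offset 3: 0xE2 = 11100010 → 3-byte char (#2). Advance 3.
Byte at offset 6: 0xF3 = 11110011 → 4-byte char (#3). Advance 4.
Byte at offset 10: 0xE7 = 11100111 → 3-byte char (#4). Advance 3.
Byte at offset 13: 0xEC = 11101100 → 3-byte char (#5). Advance 3.
Byte at offset 16: 0xEC = 11101100 → 3-byte char (#6). Advance 3.
Byte at offset 19: 0xF0 = 11110000 → 4-byte char (#7). Advance 4.
Byte at offset 23: 0xF0 = 11110000 → 4-byte char (#8). Advance 4.
Reached end at offset 27 after 8 code points.

8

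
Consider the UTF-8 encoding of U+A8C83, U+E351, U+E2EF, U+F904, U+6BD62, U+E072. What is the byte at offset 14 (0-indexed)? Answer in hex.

0xAB

U+A8C83 → 4-byte form F2 A8 B2 83 at offsets 0–3.
U+E351 → 3-byte form EE 8D 91 at offsets 4–6.
U+E2EF → 3-byte form EE 8B AF at offsets 7–9.
U+F904 → 3-byte form EF A4 84 at offsets 10–12.
U+6BD62 → 4-byte form F1 AB B5 A2 at offsets 13–16.
Offset 14 falls in char 5's range; it's byte 2 of F1 AB B5 A2 = 0xAB.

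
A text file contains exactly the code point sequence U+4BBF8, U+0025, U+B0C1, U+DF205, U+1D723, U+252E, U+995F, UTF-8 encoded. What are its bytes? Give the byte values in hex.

F1 8B AF B8 25 EB 83 81 F3 9F 88 85 F0 9D 9C A3 E2 94 AE E9 A5 9F

U+4BBF8: 4-byte form → F1 8B AF B8.
U+0025: 1-byte form → 25.
U+B0C1: 3-byte form → EB 83 81.
U+DF205: 4-byte form → F3 9F 88 85.
U+1D723: 4-byte form → F0 9D 9C A3.
U+252E: 3-byte form → E2 94 AE.
U+995F: 3-byte form → E9 A5 9F.
Concatenated (22 bytes): F1 8B AF B8 25 EB 83 81 F3 9F 88 85 F0 9D 9C A3 E2 94 AE E9 A5 9F.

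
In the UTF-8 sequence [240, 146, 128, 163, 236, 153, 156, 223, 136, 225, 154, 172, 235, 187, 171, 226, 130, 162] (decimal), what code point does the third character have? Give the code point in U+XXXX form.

Offset 0: leading byte 0xF0 = 11110000 → 4-byte char #1 = F0 92 80 A3.
Offset 4: leading byte 0xEC = 11101100 → 3-byte char #2 = EC 99 9C.
Offset 7: leading byte 0xDF = 11011111 → 2-byte char #3 = DF 88.
Leading byte 0xDF = 11011111 matches 110xxxxx → 2-byte sequence.
Byte 1: 0xDF = 11011111, payload 11111 (5 bits).
Byte 2: 0x88 = 10001000 (10xxxxxx ✓), payload 001000.
Concatenate: 11111001000 = 0x7C8 (11 bits → U+07C8).

U+07C8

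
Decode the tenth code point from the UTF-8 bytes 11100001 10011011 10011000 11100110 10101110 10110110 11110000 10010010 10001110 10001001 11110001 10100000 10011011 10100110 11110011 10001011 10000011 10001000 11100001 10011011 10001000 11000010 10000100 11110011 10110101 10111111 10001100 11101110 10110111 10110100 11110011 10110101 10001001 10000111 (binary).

U+F5247

Offset 0: leading byte 0xE1 = 11100001 → 3-byte char #1 = E1 9B 98.
Offset 3: leading byte 0xE6 = 11100110 → 3-byte char #2 = E6 AE B6.
Offset 6: leading byte 0xF0 = 11110000 → 4-byte char #3 = F0 92 8E 89.
Offset 10: leading byte 0xF1 = 11110001 → 4-byte char #4 = F1 A0 9B A6.
Offset 14: leading byte 0xF3 = 11110011 → 4-byte char #5 = F3 8B 83 88.
Offset 18: leading byte 0xE1 = 11100001 → 3-byte char #6 = E1 9B 88.
Offset 21: leading byte 0xC2 = 11000010 → 2-byte char #7 = C2 84.
Offset 23: leading byte 0xF3 = 11110011 → 4-byte char #8 = F3 B5 BF 8C.
Offset 27: leading byte 0xEE = 11101110 → 3-byte char #9 = EE B7 B4.
Offset 30: leading byte 0xF3 = 11110011 → 4-byte char #10 = F3 B5 89 87.
Leading byte 0xF3 = 11110011 matches 11110xxx → 4-byte sequence.
Byte 1: 0xF3 = 11110011, payload 011 (3 bits).
Byte 2: 0xB5 = 10110101 (10xxxxxx ✓), payload 110101.
Byte 3: 0x89 = 10001001 (10xxxxxx ✓), payload 001001.
Byte 4: 0x87 = 10000111 (10xxxxxx ✓), payload 000111.
Concatenate: 011110101001001000111 = 0xF5247 (21 bits → U+F5247).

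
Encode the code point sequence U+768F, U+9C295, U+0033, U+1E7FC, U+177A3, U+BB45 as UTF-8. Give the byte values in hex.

E7 9A 8F F2 9C 8A 95 33 F0 9E 9F BC F0 97 9E A3 EB AD 85

U+768F: 3-byte form → E7 9A 8F.
U+9C295: 4-byte form → F2 9C 8A 95.
U+0033: 1-byte form → 33.
U+1E7FC: 4-byte form → F0 9E 9F BC.
U+177A3: 4-byte form → F0 97 9E A3.
U+BB45: 3-byte form → EB AD 85.
Concatenated (19 bytes): E7 9A 8F F2 9C 8A 95 33 F0 9E 9F BC F0 97 9E A3 EB AD 85.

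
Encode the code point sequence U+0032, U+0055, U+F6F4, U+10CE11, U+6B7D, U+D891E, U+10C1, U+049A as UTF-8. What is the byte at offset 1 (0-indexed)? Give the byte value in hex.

U+0032 → 1-byte form 32 at offsets 0–0.
U+0055 → 1-byte form 55 at offsets 1–1.
Offset 1 falls in char 2's range; it's byte 1 of 55 = 0x55.

0x55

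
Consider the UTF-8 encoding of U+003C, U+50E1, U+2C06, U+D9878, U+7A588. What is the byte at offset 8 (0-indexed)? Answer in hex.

0x99

U+003C → 1-byte form 3C at offsets 0–0.
U+50E1 → 3-byte form E5 83 A1 at offsets 1–3.
U+2C06 → 3-byte form E2 B0 86 at offsets 4–6.
U+D9878 → 4-byte form F3 99 A1 B8 at offsets 7–10.
Offset 8 falls in char 4's range; it's byte 2 of F3 99 A1 B8 = 0x99.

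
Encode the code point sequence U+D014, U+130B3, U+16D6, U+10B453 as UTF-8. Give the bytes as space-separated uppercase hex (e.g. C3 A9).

ED 80 94 F0 93 82 B3 E1 9B 96 F4 8B 91 93

U+D014: 3-byte form → ED 80 94.
U+130B3: 4-byte form → F0 93 82 B3.
U+16D6: 3-byte form → E1 9B 96.
U+10B453: 4-byte form → F4 8B 91 93.
Concatenated (14 bytes): ED 80 94 F0 93 82 B3 E1 9B 96 F4 8B 91 93.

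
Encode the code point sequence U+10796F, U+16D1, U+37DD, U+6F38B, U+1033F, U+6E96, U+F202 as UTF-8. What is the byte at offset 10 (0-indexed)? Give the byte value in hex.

U+10796F → 4-byte form F4 87 A5 AF at offsets 0–3.
U+16D1 → 3-byte form E1 9B 91 at offsets 4–6.
U+37DD → 3-byte form E3 9F 9D at offsets 7–9.
U+6F38B → 4-byte form F1 AF 8E 8B at offsets 10–13.
Offset 10 falls in char 4's range; it's byte 1 of F1 AF 8E 8B = 0xF1.

0xF1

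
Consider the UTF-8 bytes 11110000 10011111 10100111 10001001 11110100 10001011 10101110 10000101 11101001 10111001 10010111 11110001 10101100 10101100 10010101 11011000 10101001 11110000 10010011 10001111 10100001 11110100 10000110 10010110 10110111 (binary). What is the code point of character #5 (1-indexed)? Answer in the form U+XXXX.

U+0629

Offset 0: leading byte 0xF0 = 11110000 → 4-byte char #1 = F0 9F A7 89.
Offset 4: leading byte 0xF4 = 11110100 → 4-byte char #2 = F4 8B AE 85.
Offset 8: leading byte 0xE9 = 11101001 → 3-byte char #3 = E9 B9 97.
Offset 11: leading byte 0xF1 = 11110001 → 4-byte char #4 = F1 AC AC 95.
Offset 15: leading byte 0xD8 = 11011000 → 2-byte char #5 = D8 A9.
Leading byte 0xD8 = 11011000 matches 110xxxxx → 2-byte sequence.
Byte 1: 0xD8 = 11011000, payload 11000 (5 bits).
Byte 2: 0xA9 = 10101001 (10xxxxxx ✓), payload 101001.
Concatenate: 11000101001 = 0x629 (11 bits → U+0629).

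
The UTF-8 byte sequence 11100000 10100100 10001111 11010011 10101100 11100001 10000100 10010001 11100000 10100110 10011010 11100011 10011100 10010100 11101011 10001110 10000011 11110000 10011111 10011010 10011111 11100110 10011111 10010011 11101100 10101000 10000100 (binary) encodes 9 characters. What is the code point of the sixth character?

Offset 0: leading byte 0xE0 = 11100000 → 3-byte char #1 = E0 A4 8F.
Offset 3: leading byte 0xD3 = 11010011 → 2-byte char #2 = D3 AC.
Offset 5: leading byte 0xE1 = 11100001 → 3-byte char #3 = E1 84 91.
Offset 8: leading byte 0xE0 = 11100000 → 3-byte char #4 = E0 A6 9A.
Offset 11: leading byte 0xE3 = 11100011 → 3-byte char #5 = E3 9C 94.
Offset 14: leading byte 0xEB = 11101011 → 3-byte char #6 = EB 8E 83.
Leading byte 0xEB = 11101011 matches 1110xxxx → 3-byte sequence.
Byte 1: 0xEB = 11101011, payload 1011 (4 bits).
Byte 2: 0x8E = 10001110 (10xxxxxx ✓), payload 001110.
Byte 3: 0x83 = 10000011 (10xxxxxx ✓), payload 000011.
Concatenate: 1011001110000011 = 0xB383 (16 bits → U+B383).

U+B383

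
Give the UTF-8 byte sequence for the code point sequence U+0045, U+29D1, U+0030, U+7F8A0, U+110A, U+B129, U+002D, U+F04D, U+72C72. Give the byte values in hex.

45 E2 A7 91 30 F1 BF A2 A0 E1 84 8A EB 84 A9 2D EF 81 8D F1 B2 B1 B2

U+0045: 1-byte form → 45.
U+29D1: 3-byte form → E2 A7 91.
U+0030: 1-byte form → 30.
U+7F8A0: 4-byte form → F1 BF A2 A0.
U+110A: 3-byte form → E1 84 8A.
U+B129: 3-byte form → EB 84 A9.
U+002D: 1-byte form → 2D.
U+F04D: 3-byte form → EF 81 8D.
U+72C72: 4-byte form → F1 B2 B1 B2.
Concatenated (23 bytes): 45 E2 A7 91 30 F1 BF A2 A0 E1 84 8A EB 84 A9 2D EF 81 8D F1 B2 B1 B2.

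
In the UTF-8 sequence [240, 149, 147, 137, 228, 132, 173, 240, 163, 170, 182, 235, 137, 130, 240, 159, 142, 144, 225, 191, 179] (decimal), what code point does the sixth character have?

Offset 0: leading byte 0xF0 = 11110000 → 4-byte char #1 = F0 95 93 89.
Offset 4: leading byte 0xE4 = 11100100 → 3-byte char #2 = E4 84 AD.
Offset 7: leading byte 0xF0 = 11110000 → 4-byte char #3 = F0 A3 AA B6.
Offset 11: leading byte 0xEB = 11101011 → 3-byte char #4 = EB 89 82.
Offset 14: leading byte 0xF0 = 11110000 → 4-byte char #5 = F0 9F 8E 90.
Offset 18: leading byte 0xE1 = 11100001 → 3-byte char #6 = E1 BF B3.
Leading byte 0xE1 = 11100001 matches 1110xxxx → 3-byte sequence.
Byte 1: 0xE1 = 11100001, payload 0001 (4 bits).
Byte 2: 0xBF = 10111111 (10xxxxxx ✓), payload 111111.
Byte 3: 0xB3 = 10110011 (10xxxxxx ✓), payload 110011.
Concatenate: 0001111111110011 = 0x1FF3 (16 bits → U+1FF3).

U+1FF3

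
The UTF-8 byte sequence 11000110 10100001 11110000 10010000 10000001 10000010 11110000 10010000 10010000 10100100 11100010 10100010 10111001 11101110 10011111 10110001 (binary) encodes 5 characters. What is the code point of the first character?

Offset 0: leading byte 0xC6 = 11000110 → 2-byte char #1 = C6 A1.
Leading byte 0xC6 = 11000110 matches 110xxxxx → 2-byte sequence.
Byte 1: 0xC6 = 11000110, payload 00110 (5 bits).
Byte 2: 0xA1 = 10100001 (10xxxxxx ✓), payload 100001.
Concatenate: 00110100001 = 0x1A1 (11 bits → U+01A1).

U+01A1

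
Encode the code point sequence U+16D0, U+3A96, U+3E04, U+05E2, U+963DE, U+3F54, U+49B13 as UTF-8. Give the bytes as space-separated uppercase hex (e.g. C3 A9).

U+16D0: 3-byte form → E1 9B 90.
U+3A96: 3-byte form → E3 AA 96.
U+3E04: 3-byte form → E3 B8 84.
U+05E2: 2-byte form → D7 A2.
U+963DE: 4-byte form → F2 96 8F 9E.
U+3F54: 3-byte form → E3 BD 94.
U+49B13: 4-byte form → F1 89 AC 93.
Concatenated (22 bytes): E1 9B 90 E3 AA 96 E3 B8 84 D7 A2 F2 96 8F 9E E3 BD 94 F1 89 AC 93.

E1 9B 90 E3 AA 96 E3 B8 84 D7 A2 F2 96 8F 9E E3 BD 94 F1 89 AC 93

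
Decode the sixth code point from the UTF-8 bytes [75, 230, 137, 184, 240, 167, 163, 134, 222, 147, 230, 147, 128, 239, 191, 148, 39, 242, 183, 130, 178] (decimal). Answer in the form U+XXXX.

Offset 0: leading byte 0x4B = 01001011 → 1-byte char #1 = 4B.
Offset 1: leading byte 0xE6 = 11100110 → 3-byte char #2 = E6 89 B8.
Offset 4: leading byte 0xF0 = 11110000 → 4-byte char #3 = F0 A7 A3 86.
Offset 8: leading byte 0xDE = 11011110 → 2-byte char #4 = DE 93.
Offset 10: leading byte 0xE6 = 11100110 → 3-byte char #5 = E6 93 80.
Offset 13: leading byte 0xEF = 11101111 → 3-byte char #6 = EF BF 94.
Leading byte 0xEF = 11101111 matches 1110xxxx → 3-byte sequence.
Byte 1: 0xEF = 11101111, payload 1111 (4 bits).
Byte 2: 0xBF = 10111111 (10xxxxxx ✓), payload 111111.
Byte 3: 0x94 = 10010100 (10xxxxxx ✓), payload 010100.
Concatenate: 1111111111010100 = 0xFFD4 (16 bits → U+FFD4).

U+FFD4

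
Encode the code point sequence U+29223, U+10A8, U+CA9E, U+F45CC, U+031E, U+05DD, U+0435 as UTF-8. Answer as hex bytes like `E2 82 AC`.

U+29223: 4-byte form → F0 A9 88 A3.
U+10A8: 3-byte form → E1 82 A8.
U+CA9E: 3-byte form → EC AA 9E.
U+F45CC: 4-byte form → F3 B4 97 8C.
U+031E: 2-byte form → CC 9E.
U+05DD: 2-byte form → D7 9D.
U+0435: 2-byte form → D0 B5.
Concatenated (20 bytes): F0 A9 88 A3 E1 82 A8 EC AA 9E F3 B4 97 8C CC 9E D7 9D D0 B5.

F0 A9 88 A3 E1 82 A8 EC AA 9E F3 B4 97 8C CC 9E D7 9D D0 B5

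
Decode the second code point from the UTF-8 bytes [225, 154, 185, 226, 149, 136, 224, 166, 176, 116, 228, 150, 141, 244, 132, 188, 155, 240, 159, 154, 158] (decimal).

U+2548

Offset 0: leading byte 0xE1 = 11100001 → 3-byte char #1 = E1 9A B9.
Offset 3: leading byte 0xE2 = 11100010 → 3-byte char #2 = E2 95 88.
Leading byte 0xE2 = 11100010 matches 1110xxxx → 3-byte sequence.
Byte 1: 0xE2 = 11100010, payload 0010 (4 bits).
Byte 2: 0x95 = 10010101 (10xxxxxx ✓), payload 010101.
Byte 3: 0x88 = 10001000 (10xxxxxx ✓), payload 001000.
Concatenate: 0010010101001000 = 0x2548 (16 bits → U+2548).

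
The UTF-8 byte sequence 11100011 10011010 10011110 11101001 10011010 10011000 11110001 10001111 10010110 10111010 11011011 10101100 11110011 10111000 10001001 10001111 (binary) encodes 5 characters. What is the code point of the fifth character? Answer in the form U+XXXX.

U+F824F

Offset 0: leading byte 0xE3 = 11100011 → 3-byte char #1 = E3 9A 9E.
Offset 3: leading byte 0xE9 = 11101001 → 3-byte char #2 = E9 9A 98.
Offset 6: leading byte 0xF1 = 11110001 → 4-byte char #3 = F1 8F 96 BA.
Offset 10: leading byte 0xDB = 11011011 → 2-byte char #4 = DB AC.
Offset 12: leading byte 0xF3 = 11110011 → 4-byte char #5 = F3 B8 89 8F.
Leading byte 0xF3 = 11110011 matches 11110xxx → 4-byte sequence.
Byte 1: 0xF3 = 11110011, payload 011 (3 bits).
Byte 2: 0xB8 = 10111000 (10xxxxxx ✓), payload 111000.
Byte 3: 0x89 = 10001001 (10xxxxxx ✓), payload 001001.
Byte 4: 0x8F = 10001111 (10xxxxxx ✓), payload 001111.
Concatenate: 011111000001001001111 = 0xF824F (21 bits → U+F824F).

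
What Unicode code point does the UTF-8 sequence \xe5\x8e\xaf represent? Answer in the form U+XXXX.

Leading byte 0xE5 = 11100101 matches 1110xxxx → 3-byte sequence.
Byte 1: 0xE5 = 11100101, payload 0101 (4 bits).
Byte 2: 0x8E = 10001110 (10xxxxxx ✓), payload 001110.
Byte 3: 0xAF = 10101111 (10xxxxxx ✓), payload 101111.
Concatenate: 0101001110101111 = 0x53AF (16 bits → U+53AF).

U+53AF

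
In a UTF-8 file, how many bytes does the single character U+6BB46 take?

4

U+6BB46 = 0x6BB46. UTF-8 uses 1 byte below 0x80, 2 below 0x800, 3 below 0x10000, 4 up to 0x10FFFF. 0x6BB46 is in U+10000–U+10FFFF → 4 bytes.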